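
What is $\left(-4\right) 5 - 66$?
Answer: $-86$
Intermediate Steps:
$\left(-4\right) 5 - 66 = -20 - 66 = -86$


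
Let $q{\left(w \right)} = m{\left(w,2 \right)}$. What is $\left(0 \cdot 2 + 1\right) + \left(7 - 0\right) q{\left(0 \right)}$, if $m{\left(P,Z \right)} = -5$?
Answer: $-34$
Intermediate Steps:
$q{\left(w \right)} = -5$
$\left(0 \cdot 2 + 1\right) + \left(7 - 0\right) q{\left(0 \right)} = \left(0 \cdot 2 + 1\right) + \left(7 - 0\right) \left(-5\right) = \left(0 + 1\right) + \left(7 + 0\right) \left(-5\right) = 1 + 7 \left(-5\right) = 1 - 35 = -34$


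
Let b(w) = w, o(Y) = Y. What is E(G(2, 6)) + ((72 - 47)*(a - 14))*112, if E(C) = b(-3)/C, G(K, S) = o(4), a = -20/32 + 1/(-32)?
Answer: -164153/4 ≈ -41038.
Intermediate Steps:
a = -21/32 (a = -20*1/32 + 1*(-1/32) = -5/8 - 1/32 = -21/32 ≈ -0.65625)
G(K, S) = 4
E(C) = -3/C
E(G(2, 6)) + ((72 - 47)*(a - 14))*112 = -3/4 + ((72 - 47)*(-21/32 - 14))*112 = -3*1/4 + (25*(-469/32))*112 = -3/4 - 11725/32*112 = -3/4 - 82075/2 = -164153/4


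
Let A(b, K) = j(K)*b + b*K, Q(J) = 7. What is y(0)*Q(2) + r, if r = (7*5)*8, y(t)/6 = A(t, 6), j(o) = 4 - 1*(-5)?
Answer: 280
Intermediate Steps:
j(o) = 9 (j(o) = 4 + 5 = 9)
A(b, K) = 9*b + K*b (A(b, K) = 9*b + b*K = 9*b + K*b)
y(t) = 90*t (y(t) = 6*(t*(9 + 6)) = 6*(t*15) = 6*(15*t) = 90*t)
r = 280 (r = 35*8 = 280)
y(0)*Q(2) + r = (90*0)*7 + 280 = 0*7 + 280 = 0 + 280 = 280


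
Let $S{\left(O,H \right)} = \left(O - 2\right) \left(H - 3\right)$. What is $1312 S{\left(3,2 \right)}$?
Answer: $-1312$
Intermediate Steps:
$S{\left(O,H \right)} = \left(-3 + H\right) \left(-2 + O\right)$ ($S{\left(O,H \right)} = \left(-2 + O\right) \left(-3 + H\right) = \left(-3 + H\right) \left(-2 + O\right)$)
$1312 S{\left(3,2 \right)} = 1312 \left(6 - 9 - 4 + 2 \cdot 3\right) = 1312 \left(6 - 9 - 4 + 6\right) = 1312 \left(-1\right) = -1312$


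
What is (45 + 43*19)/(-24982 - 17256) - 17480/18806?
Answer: -437663/460747 ≈ -0.94990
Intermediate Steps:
(45 + 43*19)/(-24982 - 17256) - 17480/18806 = (45 + 817)/(-42238) - 17480*1/18806 = 862*(-1/42238) - 8740/9403 = -1/49 - 8740/9403 = -437663/460747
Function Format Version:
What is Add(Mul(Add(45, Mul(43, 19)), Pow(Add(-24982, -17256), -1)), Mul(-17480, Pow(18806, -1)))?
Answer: Rational(-437663, 460747) ≈ -0.94990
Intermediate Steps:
Add(Mul(Add(45, Mul(43, 19)), Pow(Add(-24982, -17256), -1)), Mul(-17480, Pow(18806, -1))) = Add(Mul(Add(45, 817), Pow(-42238, -1)), Mul(-17480, Rational(1, 18806))) = Add(Mul(862, Rational(-1, 42238)), Rational(-8740, 9403)) = Add(Rational(-1, 49), Rational(-8740, 9403)) = Rational(-437663, 460747)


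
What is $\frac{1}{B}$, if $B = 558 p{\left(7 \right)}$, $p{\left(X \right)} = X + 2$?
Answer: $\frac{1}{5022} \approx 0.00019912$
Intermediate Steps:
$p{\left(X \right)} = 2 + X$
$B = 5022$ ($B = 558 \left(2 + 7\right) = 558 \cdot 9 = 5022$)
$\frac{1}{B} = \frac{1}{5022}$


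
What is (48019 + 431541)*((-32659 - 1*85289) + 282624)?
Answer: 78972022560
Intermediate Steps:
(48019 + 431541)*((-32659 - 1*85289) + 282624) = 479560*((-32659 - 85289) + 282624) = 479560*(-117948 + 282624) = 479560*164676 = 78972022560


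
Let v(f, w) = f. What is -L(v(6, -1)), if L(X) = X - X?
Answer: 0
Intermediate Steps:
L(X) = 0
-L(v(6, -1)) = -1*0 = 0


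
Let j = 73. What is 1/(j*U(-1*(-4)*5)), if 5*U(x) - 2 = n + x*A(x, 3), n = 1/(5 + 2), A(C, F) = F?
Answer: 7/6351 ≈ 0.0011022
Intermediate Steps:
n = ⅐ (n = 1/7 = ⅐ ≈ 0.14286)
U(x) = 3/7 + 3*x/5 (U(x) = ⅖ + (⅐ + x*3)/5 = ⅖ + (⅐ + 3*x)/5 = ⅖ + (1/35 + 3*x/5) = 3/7 + 3*x/5)
1/(j*U(-1*(-4)*5)) = 1/(73*(3/7 + 3*(-1*(-4)*5)/5)) = 1/(73*(3/7 + 3*(4*5)/5)) = 1/(73*(3/7 + (⅗)*20)) = 1/(73*(3/7 + 12)) = 1/(73*(87/7)) = 1/(6351/7) = 7/6351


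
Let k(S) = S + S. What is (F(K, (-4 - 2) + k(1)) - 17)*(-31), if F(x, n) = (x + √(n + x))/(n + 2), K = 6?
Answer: 620 + 31*√2/2 ≈ 641.92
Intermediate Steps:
k(S) = 2*S
F(x, n) = (x + √(n + x))/(2 + n)
(F(K, (-4 - 2) + k(1)) - 17)*(-31) = ((6 + √(((-4 - 2) + 2*1) + 6))/(2 + ((-4 - 2) + 2*1)) - 17)*(-31) = ((6 + √((-6 + 2) + 6))/(2 + (-6 + 2)) - 17)*(-31) = ((6 + √(-4 + 6))/(2 - 4) - 17)*(-31) = ((6 + √2)/(-2) - 17)*(-31) = (-(6 + √2)/2 - 17)*(-31) = ((-3 - √2/2) - 17)*(-31) = (-20 - √2/2)*(-31) = 620 + 31*√2/2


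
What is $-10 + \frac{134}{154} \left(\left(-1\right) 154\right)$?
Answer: $-144$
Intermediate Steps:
$-10 + \frac{134}{154} \left(\left(-1\right) 154\right) = -10 + 134 \cdot \frac{1}{154} \left(-154\right) = -10 + \frac{67}{77} \left(-154\right) = -10 - 134 = -144$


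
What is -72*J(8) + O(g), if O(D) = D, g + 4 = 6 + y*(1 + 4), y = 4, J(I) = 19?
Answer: -1346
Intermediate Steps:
g = 22 (g = -4 + (6 + 4*(1 + 4)) = -4 + (6 + 4*5) = -4 + (6 + 20) = -4 + 26 = 22)
-72*J(8) + O(g) = -72*19 + 22 = -1368 + 22 = -1346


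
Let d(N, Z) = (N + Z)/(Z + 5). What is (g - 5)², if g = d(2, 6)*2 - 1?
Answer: 2500/121 ≈ 20.661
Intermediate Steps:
d(N, Z) = (N + Z)/(5 + Z)
g = 5/11 (g = ((2 + 6)/(5 + 6))*2 - 1 = (8/11)*2 - 1 = 16/11 - 1 = 5/11 ≈ 0.45455)
(g - 5)² = (5/11 - 5)² = (-50/11)² = 2500/121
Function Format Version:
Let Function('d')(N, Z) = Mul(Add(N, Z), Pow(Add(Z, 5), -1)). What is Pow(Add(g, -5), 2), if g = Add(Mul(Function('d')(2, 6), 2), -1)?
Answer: Rational(2500, 121) ≈ 20.661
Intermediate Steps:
Function('d')(N, Z) = Mul(Pow(Add(5, Z), -1), Add(N, Z)) (Function('d')(N, Z) = Mul(Add(N, Z), Pow(Add(5, Z), -1)) = Mul(Pow(Add(5, Z), -1), Add(N, Z)))
g = Rational(5, 11) (g = Add(Mul(Mul(Pow(Add(5, 6), -1), Add(2, 6)), 2), -1) = Add(Mul(Mul(Pow(11, -1), 8), 2), -1) = Add(Mul(Mul(Rational(1, 11), 8), 2), -1) = Add(Mul(Rational(8, 11), 2), -1) = Add(Rational(16, 11), -1) = Rational(5, 11) ≈ 0.45455)
Pow(Add(g, -5), 2) = Pow(Add(Rational(5, 11), -5), 2) = Pow(Rational(-50, 11), 2) = Rational(2500, 121)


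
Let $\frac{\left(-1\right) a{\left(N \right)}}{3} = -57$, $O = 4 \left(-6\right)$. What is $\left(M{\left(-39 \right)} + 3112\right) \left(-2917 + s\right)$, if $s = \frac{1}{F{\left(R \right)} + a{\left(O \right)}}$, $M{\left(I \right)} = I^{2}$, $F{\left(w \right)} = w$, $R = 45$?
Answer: $- \frac{2919118943}{216} \approx -1.3514 \cdot 10^{7}$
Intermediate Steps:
$O = -24$
$a{\left(N \right)} = 171$ ($a{\left(N \right)} = \left(-3\right) \left(-57\right) = 171$)
$s = \frac{1}{216}$ ($s = \frac{1}{45 + 171} = \frac{1}{216} \approx 0.0046296$)
$\left(M{\left(-39 \right)} + 3112\right) \left(-2917 + s\right) = \left(\left(-39\right)^{2} + 3112\right) \left(-2917 + \frac{1}{216}\right) = \left(1521 + 3112\right) \left(- \frac{630071}{216}\right) = 4633 \left(- \frac{630071}{216}\right) = - \frac{2919118943}{216}$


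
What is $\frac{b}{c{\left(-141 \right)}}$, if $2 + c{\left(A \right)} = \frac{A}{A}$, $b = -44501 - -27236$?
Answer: $17265$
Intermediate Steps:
$b = -17265$ ($b = -44501 + 27236 = -17265$)
$c{\left(A \right)} = -1$ ($c{\left(A \right)} = -2 + \frac{A}{A} = -2 + 1 = -1$)
$\frac{b}{c{\left(-141 \right)}} = - \frac{17265}{-1} = \left(-17265\right) \left(-1\right) = 17265$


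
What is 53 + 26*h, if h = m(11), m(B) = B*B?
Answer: 3199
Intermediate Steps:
m(B) = B²
h = 121 (h = 11² = 121)
53 + 26*h = 53 + 26*121 = 53 + 3146 = 3199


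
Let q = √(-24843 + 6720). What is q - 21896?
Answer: -21896 + I*√18123 ≈ -21896.0 + 134.62*I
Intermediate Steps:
q = I*√18123 (q = √(-18123) = I*√18123 ≈ 134.62*I)
q - 21896 = I*√18123 - 21896 = -21896 + I*√18123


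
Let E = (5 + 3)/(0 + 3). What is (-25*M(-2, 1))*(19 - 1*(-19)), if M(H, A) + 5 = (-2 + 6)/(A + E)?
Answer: 40850/11 ≈ 3713.6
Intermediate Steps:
E = 8/3 ≈ 2.6667
M(H, A) = -5 + 4/(8/3 + A) (M(H, A) = -5 + (-2 + 6)/(A + 8/3) = -5 + 4/(8/3 + A))
(-25*M(-2, 1))*(19 - 1*(-19)) = (-25*(-28 - 15*1)/(8 + 3*1))*(19 - 1*(-19)) = (-25*(-28 - 15)/(8 + 3))*(19 + 19) = -25*(-43)/11*38 = -25*(-43/11)*38 = (1075/11)*38 = 40850/11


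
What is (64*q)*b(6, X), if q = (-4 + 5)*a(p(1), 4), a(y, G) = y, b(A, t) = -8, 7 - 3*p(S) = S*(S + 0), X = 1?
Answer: -1024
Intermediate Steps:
p(S) = 7/3 - S²/3 (p(S) = 7/3 - S*(S + 0)/3 = 7/3 - S*S/3 = 7/3 - S²/3)
q = 2 (q = (-4 + 5)*(7/3 - ⅓*1²) = 1*(7/3 - ⅓*1) = 1*(7/3 - ⅓) = 1*2 = 2)
(64*q)*b(6, X) = (64*2)*(-8) = 128*(-8) = -1024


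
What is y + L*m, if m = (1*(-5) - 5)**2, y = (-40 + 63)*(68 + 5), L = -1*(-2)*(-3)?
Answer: 1079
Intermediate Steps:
L = -6 (L = 2*(-3) = -6)
y = 1679 (y = 23*73 = 1679)
m = 100 (m = (-5 - 5)**2 = (-10)**2 = 100)
y + L*m = 1679 - 6*100 = 1679 - 600 = 1079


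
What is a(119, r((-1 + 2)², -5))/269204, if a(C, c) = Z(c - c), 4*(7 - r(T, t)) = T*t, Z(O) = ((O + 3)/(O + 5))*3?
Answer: 9/1346020 ≈ 6.6864e-6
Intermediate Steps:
Z(O) = 3*(3 + O)/(5 + O) (Z(O) = ((3 + O)/(5 + O))*3 = 3*(3 + O)/(5 + O))
r(T, t) = 7 - T*t/4
a(C, c) = 9/5 (a(C, c) = 3*(3 + (c - c))/(5 + (c - c)) = 3*(3 + 0)/(5 + 0) = 3*3/5 = 3*(⅕)*3 = 9/5)
a(119, r((-1 + 2)², -5))/269204 = (9/5)/269204 = (9/5)*(1/269204) = 9/1346020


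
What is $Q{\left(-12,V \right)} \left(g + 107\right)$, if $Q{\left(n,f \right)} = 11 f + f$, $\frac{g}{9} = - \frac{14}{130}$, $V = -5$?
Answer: $- \frac{82704}{13} \approx -6361.8$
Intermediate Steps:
$g = - \frac{63}{65}$ ($g = 9 \left(- \frac{14}{130}\right) = 9 \left(\left(-14\right) \frac{1}{130}\right) = 9 \left(- \frac{7}{65}\right) = - \frac{63}{65} \approx -0.96923$)
$Q{\left(n,f \right)} = 12 f$
$Q{\left(-12,V \right)} \left(g + 107\right) = 12 \left(-5\right) \left(- \frac{63}{65} + 107\right) = \left(-60\right) \frac{6892}{65} = - \frac{82704}{13}$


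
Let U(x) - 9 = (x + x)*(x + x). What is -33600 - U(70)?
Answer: -53209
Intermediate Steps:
U(x) = 9 + 4*x**2 (U(x) = 9 + (x + x)*(x + x) = 9 + (2*x)*(2*x) = 9 + 4*x**2)
-33600 - U(70) = -33600 - (9 + 4*70**2) = -33600 - (9 + 4*4900) = -33600 - (9 + 19600) = -33600 - 1*19609 = -33600 - 19609 = -53209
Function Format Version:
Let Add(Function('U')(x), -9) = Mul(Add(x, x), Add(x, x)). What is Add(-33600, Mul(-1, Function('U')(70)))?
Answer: -53209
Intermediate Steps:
Function('U')(x) = Add(9, Mul(4, Pow(x, 2))) (Function('U')(x) = Add(9, Mul(Add(x, x), Add(x, x))) = Add(9, Mul(Mul(2, x), Mul(2, x))) = Add(9, Mul(4, Pow(x, 2))))
Add(-33600, Mul(-1, Function('U')(70))) = Add(-33600, Mul(-1, Add(9, Mul(4, Pow(70, 2))))) = Add(-33600, Mul(-1, Add(9, Mul(4, 4900)))) = Add(-33600, Mul(-1, Add(9, 19600))) = Add(-33600, Mul(-1, 19609)) = Add(-33600, -19609) = -53209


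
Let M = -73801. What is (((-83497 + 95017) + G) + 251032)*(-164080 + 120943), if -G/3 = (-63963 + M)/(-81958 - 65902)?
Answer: -418650251346909/36965 ≈ -1.1326e+10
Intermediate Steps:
G = -103323/36965 (G = -3*(-63963 - 73801)/(-81958 - 65902) = -(-413292)/(-147860) = -(-413292)*(-1)/147860 = -3*34441/36965 = -103323/36965 ≈ -2.7952)
(((-83497 + 95017) + G) + 251032)*(-164080 + 120943) = (((-83497 + 95017) - 103323/36965) + 251032)*(-164080 + 120943) = ((11520 - 103323/36965) + 251032)*(-43137) = (425733477/36965 + 251032)*(-43137) = (9705131357/36965)*(-43137) = -418650251346909/36965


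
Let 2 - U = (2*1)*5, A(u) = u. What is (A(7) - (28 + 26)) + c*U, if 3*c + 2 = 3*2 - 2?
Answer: -157/3 ≈ -52.333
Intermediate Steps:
c = 2/3 (c = -2/3 + (3*2 - 2)/3 = -2/3 + (6 - 2)/3 = -2/3 + (1/3)*4 = -2/3 + 4/3 = 2/3 ≈ 0.66667)
U = -8 (U = 2 - 2*1*5 = 2 - 2*5 = 2 - 1*10 = 2 - 10 = -8)
(A(7) - (28 + 26)) + c*U = (7 - (28 + 26)) + (2/3)*(-8) = (7 - 1*54) - 16/3 = (7 - 54) - 16/3 = -47 - 16/3 = -157/3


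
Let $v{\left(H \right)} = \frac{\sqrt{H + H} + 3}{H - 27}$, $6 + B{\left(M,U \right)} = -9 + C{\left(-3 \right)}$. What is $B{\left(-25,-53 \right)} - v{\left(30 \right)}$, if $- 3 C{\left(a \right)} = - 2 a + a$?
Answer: $-17 - \frac{2 \sqrt{15}}{3} \approx -19.582$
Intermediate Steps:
$C{\left(a \right)} = \frac{a}{3}$ ($C{\left(a \right)} = - \frac{- 2 a + a}{3} = - \frac{\left(-1\right) a}{3} = \frac{a}{3}$)
$B{\left(M,U \right)} = -16$ ($B{\left(M,U \right)} = -6 + \left(-9 + \frac{1}{3} \left(-3\right)\right) = -6 - 10 = -16$)
$v{\left(H \right)} = \frac{3 + \sqrt{2} \sqrt{H}}{-27 + H}$ ($v{\left(H \right)} = \frac{\sqrt{2 H} + 3}{-27 + H} = \frac{\sqrt{2} \sqrt{H} + 3}{-27 + H} = \frac{3 + \sqrt{2} \sqrt{H}}{-27 + H}$)
$B{\left(-25,-53 \right)} - v{\left(30 \right)} = -16 - \frac{3 + \sqrt{2} \sqrt{30}}{-27 + 30} = -16 - \frac{3 + 2 \sqrt{15}}{3} = -16 - \left(1 + \frac{2 \sqrt{15}}{3}\right) = -17 - \frac{2 \sqrt{15}}{3}$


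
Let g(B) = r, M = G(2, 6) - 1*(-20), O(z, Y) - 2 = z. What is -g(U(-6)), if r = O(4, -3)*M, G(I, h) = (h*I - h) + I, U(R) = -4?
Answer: -168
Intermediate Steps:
G(I, h) = I - h + I*h (G(I, h) = (I*h - h) + I = (-h + I*h) + I = I - h + I*h)
O(z, Y) = 2 + z
M = 28 (M = (2 - 1*6 + 2*6) - 1*(-20) = (2 - 6 + 12) + 20 = 8 + 20 = 28)
r = 168 (r = (2 + 4)*28 = 6*28 = 168)
g(B) = 168
-g(U(-6)) = -1*168 = -168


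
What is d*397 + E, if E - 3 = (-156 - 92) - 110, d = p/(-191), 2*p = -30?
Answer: -61850/191 ≈ -323.82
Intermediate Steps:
p = -15 (p = (½)*(-30) = -15)
d = 15/191 (d = -15/(-191) = -15*(-1/191) = 15/191 ≈ 0.078534)
E = -355 (E = 3 + ((-156 - 92) - 110) = 3 + (-248 - 110) = 3 - 358 = -355)
d*397 + E = (15/191)*397 - 355 = 5955/191 - 355 = -61850/191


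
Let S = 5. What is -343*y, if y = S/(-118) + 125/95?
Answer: -979265/2242 ≈ -436.78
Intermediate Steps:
y = 2855/2242 (y = 5/(-118) + 125/95 = 5*(-1/118) + 125*(1/95) = -5/118 + 25/19 = 2855/2242 ≈ 1.2734)
-343*y = -343*2855/2242 = -979265/2242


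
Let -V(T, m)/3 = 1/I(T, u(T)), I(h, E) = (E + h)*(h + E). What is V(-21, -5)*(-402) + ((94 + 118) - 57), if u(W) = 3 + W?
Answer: 26329/169 ≈ 155.79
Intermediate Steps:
I(h, E) = (E + h)² (I(h, E) = (E + h)*(E + h) = (E + h)²)
V(T, m) = -3/(3 + 2*T)² (V(T, m) = -3/((3 + T) + T)² = -3/(3 + 2*T)²)
V(-21, -5)*(-402) + ((94 + 118) - 57) = -3/(3 + 2*(-21))²*(-402) + ((94 + 118) - 57) = -3/(3 - 42)²*(-402) + (212 - 57) = -3/(-39)²*(-402) + 155 = -3*1/1521*(-402) + 155 = -1/507*(-402) + 155 = 134/169 + 155 = 26329/169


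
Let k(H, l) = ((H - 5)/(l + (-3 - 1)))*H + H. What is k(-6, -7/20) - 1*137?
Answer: -4587/29 ≈ -158.17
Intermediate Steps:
k(H, l) = H + H*(-5 + H)/(-4 + l) (k(H, l) = ((-5 + H)/(l - 4))*H + H = ((-5 + H)/(-4 + l))*H + H = H*(-5 + H)/(-4 + l) + H = H + H*(-5 + H)/(-4 + l))
k(-6, -7/20) - 1*137 = -6*(-9 - 6 - 7/20)/(-4 - 7/20) - 1*137 = -6*(-9 - 6 - 7*1/20)/(-4 - 7*1/20) - 137 = -6*(-9 - 6 - 7/20)/(-4 - 7/20) - 137 = -6*(-307/20)/(-87/20) - 137 = -6*(-20/87)*(-307/20) - 137 = -614/29 - 137 = -4587/29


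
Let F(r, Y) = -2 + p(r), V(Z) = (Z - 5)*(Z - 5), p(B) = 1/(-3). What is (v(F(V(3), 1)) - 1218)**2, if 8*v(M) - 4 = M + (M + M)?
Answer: 95004009/64 ≈ 1.4844e+6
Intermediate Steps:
p(B) = -1/3
V(Z) = (-5 + Z)**2 (V(Z) = (-5 + Z)*(-5 + Z) = (-5 + Z)**2)
F(r, Y) = -7/3 (F(r, Y) = -2 - 1/3 = -7/3)
v(M) = 1/2 + 3*M/8 (v(M) = 1/2 + (M + (M + M))/8 = 1/2 + (M + 2*M)/8 = 1/2 + (3*M)/8 = 1/2 + 3*M/8)
(v(F(V(3), 1)) - 1218)**2 = ((1/2 + (3/8)*(-7/3)) - 1218)**2 = ((1/2 - 7/8) - 1218)**2 = (-3/8 - 1218)**2 = (-9747/8)**2 = 95004009/64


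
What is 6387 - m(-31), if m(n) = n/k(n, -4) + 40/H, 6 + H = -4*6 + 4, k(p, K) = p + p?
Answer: 166089/26 ≈ 6388.0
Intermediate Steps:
k(p, K) = 2*p
H = -26 (H = -6 + (-4*6 + 4) = -6 + (-24 + 4) = -6 - 20 = -26)
m(n) = -27/26 (m(n) = n/((2*n)) + 40/(-26) = n*(1/(2*n)) + 40*(-1/26) = 1/2 - 20/13 = -27/26)
6387 - m(-31) = 6387 - 1*(-27/26) = 6387 + 27/26 = 166089/26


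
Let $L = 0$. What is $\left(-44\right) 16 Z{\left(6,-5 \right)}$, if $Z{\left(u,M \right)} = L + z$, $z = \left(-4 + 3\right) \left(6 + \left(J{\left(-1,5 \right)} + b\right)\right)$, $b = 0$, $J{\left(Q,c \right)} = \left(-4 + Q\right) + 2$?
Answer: $2112$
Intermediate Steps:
$J{\left(Q,c \right)} = -2 + Q$
$z = -3$ ($z = \left(-4 + 3\right) \left(6 + \left(\left(-2 - 1\right) + 0\right)\right) = - (6 + \left(-3 + 0\right)) = - (6 - 3) = \left(-1\right) 3 = -3$)
$Z{\left(u,M \right)} = -3$ ($Z{\left(u,M \right)} = 0 - 3 = -3$)
$\left(-44\right) 16 Z{\left(6,-5 \right)} = \left(-44\right) 16 \left(-3\right) = \left(-704\right) \left(-3\right) = 2112$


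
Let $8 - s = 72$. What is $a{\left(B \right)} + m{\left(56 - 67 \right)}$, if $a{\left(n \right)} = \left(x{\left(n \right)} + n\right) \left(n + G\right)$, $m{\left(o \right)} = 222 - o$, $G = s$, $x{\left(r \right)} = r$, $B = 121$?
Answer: $14027$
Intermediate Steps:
$s = -64$ ($s = 8 - 72 = -64$)
$G = -64$
$a{\left(n \right)} = 2 n \left(-64 + n\right)$ ($a{\left(n \right)} = \left(n + n\right) \left(n - 64\right) = 2 n \left(-64 + n\right)$)
$a{\left(B \right)} + m{\left(56 - 67 \right)} = 2 \cdot 121 \left(-64 + 121\right) + \left(222 - \left(56 - 67\right)\right) = 2 \cdot 121 \cdot 57 + \left(222 - \left(56 - 67\right)\right) = 13794 + \left(222 - -11\right) = 13794 + \left(222 + 11\right) = 13794 + 233 = 14027$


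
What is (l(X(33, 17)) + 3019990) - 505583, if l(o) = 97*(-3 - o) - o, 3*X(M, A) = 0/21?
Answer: 2514116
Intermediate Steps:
X(M, A) = 0 (X(M, A) = (0/21)/3 = (0*(1/21))/3 = (1/3)*0 = 0)
l(o) = -291 - 98*o (l(o) = (-291 - 97*o) - o = -291 - 98*o)
(l(X(33, 17)) + 3019990) - 505583 = ((-291 - 98*0) + 3019990) - 505583 = ((-291 + 0) + 3019990) - 505583 = (-291 + 3019990) - 505583 = 3019699 - 505583 = 2514116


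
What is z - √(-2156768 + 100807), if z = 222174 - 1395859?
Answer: -1173685 - I*√2055961 ≈ -1.1737e+6 - 1433.9*I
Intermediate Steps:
z = -1173685
z - √(-2156768 + 100807) = -1173685 - √(-2156768 + 100807) = -1173685 - √(-2055961) = -1173685 - I*√2055961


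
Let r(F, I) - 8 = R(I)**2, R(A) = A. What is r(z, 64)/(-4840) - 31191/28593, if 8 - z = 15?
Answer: -11179588/5766255 ≈ -1.9388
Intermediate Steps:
z = -7 (z = 8 - 1*15 = 8 - 15 = -7)
r(F, I) = 8 + I**2
r(z, 64)/(-4840) - 31191/28593 = (8 + 64**2)/(-4840) - 31191/28593 = (8 + 4096)*(-1/4840) - 31191*1/28593 = 4104*(-1/4840) - 10397/9531 = -513/605 - 10397/9531 = -11179588/5766255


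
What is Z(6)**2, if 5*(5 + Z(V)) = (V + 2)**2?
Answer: 1521/25 ≈ 60.840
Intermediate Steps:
Z(V) = -5 + (2 + V)**2/5 (Z(V) = -5 + (V + 2)**2/5 = -5 + (2 + V)**2/5)
Z(6)**2 = (-5 + (2 + 6)**2/5)**2 = (-5 + (1/5)*8**2)**2 = (-5 + (1/5)*64)**2 = (-5 + 64/5)**2 = (39/5)**2 = 1521/25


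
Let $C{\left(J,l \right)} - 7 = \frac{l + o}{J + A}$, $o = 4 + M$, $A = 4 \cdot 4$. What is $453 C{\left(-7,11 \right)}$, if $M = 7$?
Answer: $\frac{12835}{3} \approx 4278.3$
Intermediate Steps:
$A = 16$
$o = 11$ ($o = 4 + 7 = 11$)
$C{\left(J,l \right)} = 7 + \frac{11 + l}{16 + J}$ ($C{\left(J,l \right)} = 7 + \frac{l + 11}{J + 16} = 7 + \frac{11 + l}{16 + J}$)
$453 C{\left(-7,11 \right)} = 453 \frac{123 + 11 + 7 \left(-7\right)}{16 - 7} = 453 \frac{123 + 11 - 49}{9} = 453 \cdot \frac{1}{9} \cdot 85 = 453 \cdot \frac{85}{9} = \frac{12835}{3}$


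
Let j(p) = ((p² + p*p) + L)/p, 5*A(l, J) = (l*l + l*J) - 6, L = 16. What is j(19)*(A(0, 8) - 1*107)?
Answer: -399258/95 ≈ -4202.7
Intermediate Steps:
A(l, J) = -6/5 + l²/5 + J*l/5 (A(l, J) = ((l*l + l*J) - 6)/5 = ((l² + J*l) - 6)/5 = (-6 + l² + J*l)/5 = -6/5 + l²/5 + J*l/5)
j(p) = (16 + 2*p²)/p (j(p) = ((p² + p*p) + 16)/p = ((p² + p²) + 16)/p = (2*p² + 16)/p = (16 + 2*p²)/p)
j(19)*(A(0, 8) - 1*107) = (2*19 + 16/19)*((-6/5 + (⅕)*0² + (⅕)*8*0) - 1*107) = (38 + 16*(1/19))*((-6/5 + (⅕)*0 + 0) - 107) = (38 + 16/19)*((-6/5 + 0 + 0) - 107) = 738*(-6/5 - 107)/19 = (738/19)*(-541/5) = -399258/95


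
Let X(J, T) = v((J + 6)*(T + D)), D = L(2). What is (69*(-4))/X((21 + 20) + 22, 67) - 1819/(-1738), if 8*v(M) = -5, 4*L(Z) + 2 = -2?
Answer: 3846599/8690 ≈ 442.65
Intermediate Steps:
L(Z) = -1 (L(Z) = -½ + (¼)*(-2) = -½ - ½ = -1)
D = -1
v(M) = -5/8 (v(M) = (⅛)*(-5) = -5/8)
X(J, T) = -5/8
(69*(-4))/X((21 + 20) + 22, 67) - 1819/(-1738) = (69*(-4))/(-5/8) - 1819/(-1738) = -276*(-8/5) - 1819*(-1/1738) = 2208/5 + 1819/1738 = 3846599/8690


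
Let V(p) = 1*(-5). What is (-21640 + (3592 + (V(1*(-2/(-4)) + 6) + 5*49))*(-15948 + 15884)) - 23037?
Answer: -289925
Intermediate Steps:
V(p) = -5
(-21640 + (3592 + (V(1*(-2/(-4)) + 6) + 5*49))*(-15948 + 15884)) - 23037 = (-21640 + (3592 + (-5 + 5*49))*(-15948 + 15884)) - 23037 = (-21640 + (3592 + (-5 + 245))*(-64)) - 23037 = (-21640 + (3592 + 240)*(-64)) - 23037 = (-21640 + 3832*(-64)) - 23037 = (-21640 - 245248) - 23037 = -266888 - 23037 = -289925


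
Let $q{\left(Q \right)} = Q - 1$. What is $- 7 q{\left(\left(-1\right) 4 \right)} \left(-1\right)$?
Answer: $-35$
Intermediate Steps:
$q{\left(Q \right)} = -1 + Q$
$- 7 q{\left(\left(-1\right) 4 \right)} \left(-1\right) = - 7 \left(-1 - 4\right) \left(-1\right) = \left(-7\right) \left(-5\right) \left(-1\right) = 35 \left(-1\right) = -35$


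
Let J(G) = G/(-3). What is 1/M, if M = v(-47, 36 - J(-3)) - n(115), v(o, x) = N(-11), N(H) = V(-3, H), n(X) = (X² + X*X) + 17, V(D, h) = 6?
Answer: -1/26461 ≈ -3.7791e-5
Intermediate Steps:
J(G) = -G/3 (J(G) = G*(-⅓) = -G/3)
n(X) = 17 + 2*X² (n(X) = (X² + X²) + 17 = 2*X² + 17 = 17 + 2*X²)
N(H) = 6
v(o, x) = 6
M = -26461 (M = 6 - (17 + 2*115²) = 6 - (17 + 2*13225) = 6 - (17 + 26450) = 6 - 1*26467 = 6 - 26467 = -26461)
1/M = 1/(-26461) = -1/26461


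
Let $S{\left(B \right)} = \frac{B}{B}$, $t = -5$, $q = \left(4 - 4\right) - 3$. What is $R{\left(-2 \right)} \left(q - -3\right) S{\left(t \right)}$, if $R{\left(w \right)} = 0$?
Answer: $0$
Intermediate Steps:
$q = -3$ ($q = 0 - 3 = -3$)
$S{\left(B \right)} = 1$
$R{\left(-2 \right)} \left(q - -3\right) S{\left(t \right)} = 0 \left(-3 - -3\right) 1 = 0 \left(-3 + 3\right) 1 = 0 \cdot 0 \cdot 1 = 0 \cdot 1 = 0$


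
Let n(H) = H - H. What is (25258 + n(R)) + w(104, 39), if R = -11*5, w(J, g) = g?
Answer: 25297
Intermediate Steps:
R = -55
n(H) = 0
(25258 + n(R)) + w(104, 39) = (25258 + 0) + 39 = 25258 + 39 = 25297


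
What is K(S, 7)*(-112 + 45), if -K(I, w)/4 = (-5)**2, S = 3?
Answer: 6700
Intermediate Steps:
K(I, w) = -100 (K(I, w) = -4*(-5)**2 = -4*25 = -100)
K(S, 7)*(-112 + 45) = -100*(-112 + 45) = -100*(-67) = 6700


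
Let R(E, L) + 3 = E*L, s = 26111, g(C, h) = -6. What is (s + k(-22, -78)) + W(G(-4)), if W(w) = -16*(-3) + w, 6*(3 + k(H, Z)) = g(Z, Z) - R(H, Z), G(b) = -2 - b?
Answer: 51743/2 ≈ 25872.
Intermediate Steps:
R(E, L) = -3 + E*L
k(H, Z) = -7/2 - H*Z/6 (k(H, Z) = -3 + (-6 - (-3 + H*Z))/6 = -3 + (-6 + (3 - H*Z))/6 = -3 + (-3 - H*Z)/6 = -3 + (-½ - H*Z/6) = -7/2 - H*Z/6)
W(w) = 48 + w
(s + k(-22, -78)) + W(G(-4)) = (26111 + (-7/2 - ⅙*(-22)*(-78))) + (48 + (-2 - 1*(-4))) = (26111 + (-7/2 - 286)) + (48 + (-2 + 4)) = (26111 - 579/2) + (48 + 2) = 51643/2 + 50 = 51743/2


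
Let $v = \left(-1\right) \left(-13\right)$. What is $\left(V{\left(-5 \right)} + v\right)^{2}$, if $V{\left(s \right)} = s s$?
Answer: $1444$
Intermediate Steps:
$v = 13$
$V{\left(s \right)} = s^{2}$
$\left(V{\left(-5 \right)} + v\right)^{2} = \left(\left(-5\right)^{2} + 13\right)^{2} = \left(25 + 13\right)^{2} = 38^{2} = 1444$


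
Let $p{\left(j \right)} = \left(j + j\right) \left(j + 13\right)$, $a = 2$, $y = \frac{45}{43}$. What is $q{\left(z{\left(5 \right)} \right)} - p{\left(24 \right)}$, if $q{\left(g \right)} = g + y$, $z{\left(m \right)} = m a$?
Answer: $- \frac{75893}{43} \approx -1765.0$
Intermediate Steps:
$y = \frac{45}{43}$ ($y = 45 \cdot \frac{1}{43} = \frac{45}{43} \approx 1.0465$)
$z{\left(m \right)} = 2 m$ ($z{\left(m \right)} = m 2 = 2 m$)
$p{\left(j \right)} = 2 j \left(13 + j\right)$
$q{\left(g \right)} = \frac{45}{43} + g$ ($q{\left(g \right)} = g + \frac{45}{43} = \frac{45}{43} + g$)
$q{\left(z{\left(5 \right)} \right)} - p{\left(24 \right)} = \left(\frac{45}{43} + 2 \cdot 5\right) - 2 \cdot 24 \left(13 + 24\right) = \left(\frac{45}{43} + 10\right) - 2 \cdot 24 \cdot 37 = \frac{475}{43} - 1776 = - \frac{75893}{43}$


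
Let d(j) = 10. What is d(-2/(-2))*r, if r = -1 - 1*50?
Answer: -510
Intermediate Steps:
r = -51 (r = -1 - 50 = -51)
d(-2/(-2))*r = 10*(-51) = -510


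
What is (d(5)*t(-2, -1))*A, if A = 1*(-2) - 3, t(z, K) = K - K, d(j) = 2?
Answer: 0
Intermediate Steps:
t(z, K) = 0
A = -5 (A = -2 - 3 = -5)
(d(5)*t(-2, -1))*A = (2*0)*(-5) = 0*(-5) = 0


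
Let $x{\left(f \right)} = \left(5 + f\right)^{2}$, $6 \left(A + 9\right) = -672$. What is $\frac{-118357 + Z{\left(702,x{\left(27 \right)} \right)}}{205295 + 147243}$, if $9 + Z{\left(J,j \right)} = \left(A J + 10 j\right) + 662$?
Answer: $- \frac{96203}{176269} \approx -0.54577$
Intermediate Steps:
$A = -121$ ($A = -9 + \frac{1}{6} \left(-672\right) = -9 - 112 = -121$)
$Z{\left(J,j \right)} = 653 - 121 J + 10 j$ ($Z{\left(J,j \right)} = -9 - \left(-662 - 10 j + 121 J\right) = -9 + \left(662 - 121 J + 10 j\right) = 653 - 121 J + 10 j$)
$\frac{-118357 + Z{\left(702,x{\left(27 \right)} \right)}}{205295 + 147243} = \frac{-118357 + \left(653 - 84942 + 10 \left(5 + 27\right)^{2}\right)}{205295 + 147243} = \frac{-118357 + \left(653 - 84942 + 10 \cdot 32^{2}\right)}{352538} = \left(-118357 + \left(653 - 84942 + 10 \cdot 1024\right)\right) \frac{1}{352538} = \left(-118357 + \left(653 - 84942 + 10240\right)\right) \frac{1}{352538} = \left(-118357 - 74049\right) \frac{1}{352538} = \left(-192406\right) \frac{1}{352538} = - \frac{96203}{176269}$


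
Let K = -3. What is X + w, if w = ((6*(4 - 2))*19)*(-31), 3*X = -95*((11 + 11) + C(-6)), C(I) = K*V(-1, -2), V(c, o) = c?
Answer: -23579/3 ≈ -7859.7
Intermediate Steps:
C(I) = 3 (C(I) = -3*(-1) = 3)
X = -2375/3 (X = (-95*((11 + 11) + 3))/3 = (-95*(22 + 3))/3 = (-95*25)/3 = (⅓)*(-2375) = -2375/3 ≈ -791.67)
w = -7068 (w = ((6*2)*19)*(-31) = (12*19)*(-31) = 228*(-31) = -7068)
X + w = -2375/3 - 7068 = -23579/3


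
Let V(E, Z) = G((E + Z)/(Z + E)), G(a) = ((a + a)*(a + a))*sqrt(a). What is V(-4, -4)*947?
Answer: 3788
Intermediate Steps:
G(a) = 4*a**(5/2) (G(a) = ((2*a)*(2*a))*sqrt(a) = (4*a**2)*sqrt(a) = 4*a**(5/2))
V(E, Z) = 4 (V(E, Z) = 4*((E + Z)/(Z + E))**(5/2) = 4*((E + Z)/(E + Z))**(5/2) = 4*1**(5/2) = 4*1 = 4)
V(-4, -4)*947 = 4*947 = 3788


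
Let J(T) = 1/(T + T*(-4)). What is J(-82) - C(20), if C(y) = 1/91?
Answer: -155/22386 ≈ -0.0069240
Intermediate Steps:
C(y) = 1/91
J(T) = -1/(3*T) (J(T) = 1/(T - 4*T) = 1/(-3*T) = -1/(3*T))
J(-82) - C(20) = -⅓/(-82) - 1*1/91 = -⅓*(-1/82) - 1/91 = 1/246 - 1/91 = -155/22386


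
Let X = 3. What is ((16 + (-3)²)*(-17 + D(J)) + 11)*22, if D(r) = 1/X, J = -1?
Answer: -26774/3 ≈ -8924.7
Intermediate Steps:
D(r) = ⅓ (D(r) = 1/3 = ⅓)
((16 + (-3)²)*(-17 + D(J)) + 11)*22 = ((16 + (-3)²)*(-17 + ⅓) + 11)*22 = ((16 + 9)*(-50/3) + 11)*22 = (25*(-50/3) + 11)*22 = (-1250/3 + 11)*22 = -1217/3*22 = -26774/3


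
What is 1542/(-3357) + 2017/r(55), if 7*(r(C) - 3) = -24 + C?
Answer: 15772433/58188 ≈ 271.06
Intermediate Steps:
r(C) = -3/7 + C/7 (r(C) = 3 + (-24 + C)/7 = 3 + (-24/7 + C/7) = -3/7 + C/7)
1542/(-3357) + 2017/r(55) = 1542/(-3357) + 2017/(-3/7 + (⅐)*55) = 1542*(-1/3357) + 2017/(-3/7 + 55/7) = -514/1119 + 2017/(52/7) = -514/1119 + 2017*(7/52) = -514/1119 + 14119/52 = 15772433/58188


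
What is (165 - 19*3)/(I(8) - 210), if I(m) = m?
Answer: -54/101 ≈ -0.53465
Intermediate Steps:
(165 - 19*3)/(I(8) - 210) = (165 - 19*3)/(8 - 210) = (165 - 57)/(-202) = 108*(-1/202) = -54/101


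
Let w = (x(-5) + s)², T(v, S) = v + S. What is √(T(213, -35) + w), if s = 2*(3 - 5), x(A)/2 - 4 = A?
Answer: √214 ≈ 14.629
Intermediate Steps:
x(A) = 8 + 2*A
s = -4 (s = 2*(-2) = -4)
T(v, S) = S + v
w = 36 (w = ((8 + 2*(-5)) - 4)² = ((8 - 10) - 4)² = (-2 - 4)² = (-6)² = 36)
√(T(213, -35) + w) = √((-35 + 213) + 36) = √(178 + 36) = √214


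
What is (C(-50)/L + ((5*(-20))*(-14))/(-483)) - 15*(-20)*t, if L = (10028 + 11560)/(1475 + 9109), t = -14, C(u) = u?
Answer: -74964700/17733 ≈ -4227.4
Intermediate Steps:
L = 257/126 (L = 21588/10584 = 21588*(1/10584) = 257/126 ≈ 2.0397)
(C(-50)/L + ((5*(-20))*(-14))/(-483)) - 15*(-20)*t = (-50/257/126 + ((5*(-20))*(-14))/(-483)) - 15*(-20)*(-14) = (-50*126/257 - 100*(-14)*(-1/483)) - (-300)*(-14) = (-6300/257 + 1400*(-1/483)) - 1*4200 = (-6300/257 - 200/69) - 4200 = -486100/17733 - 4200 = -74964700/17733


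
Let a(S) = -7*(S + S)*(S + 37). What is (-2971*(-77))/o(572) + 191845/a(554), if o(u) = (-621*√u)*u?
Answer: -191845/4583796 - 20797*√143/9235512 ≈ -0.068781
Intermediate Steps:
a(S) = -14*S*(37 + S) (a(S) = -7*2*S*(37 + S) = -14*S*(37 + S))
o(u) = -621*u^(3/2)
(-2971*(-77))/o(572) + 191845/a(554) = (-2971*(-77))/((-710424*√143)) + 191845/((-14*554*(37 + 554))) = 228767/((-710424*√143)) + 191845/((-14*554*591)) = 228767/((-710424*√143)) + 191845/(-4583796) = 228767*(-√143/101590632) + 191845*(-1/4583796) = -20797*√143/9235512 - 191845/4583796 = -191845/4583796 - 20797*√143/9235512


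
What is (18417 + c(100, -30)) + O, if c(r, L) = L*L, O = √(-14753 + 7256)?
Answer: 19317 + 21*I*√17 ≈ 19317.0 + 86.585*I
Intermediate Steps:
O = 21*I*√17 (O = √(-7497) = 21*I*√17 ≈ 86.585*I)
c(r, L) = L²
(18417 + c(100, -30)) + O = (18417 + (-30)²) + 21*I*√17 = (18417 + 900) + 21*I*√17 = 19317 + 21*I*√17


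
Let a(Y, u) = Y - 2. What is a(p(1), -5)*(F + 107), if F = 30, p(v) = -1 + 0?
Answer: -411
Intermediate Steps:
p(v) = -1
a(Y, u) = -2 + Y
a(p(1), -5)*(F + 107) = (-2 - 1)*(30 + 107) = -3*137 = -411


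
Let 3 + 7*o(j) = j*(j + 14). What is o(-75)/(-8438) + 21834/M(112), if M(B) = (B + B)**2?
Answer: 37865799/105846272 ≈ 0.35774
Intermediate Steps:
M(B) = 4*B**2 (M(B) = (2*B)**2 = 4*B**2)
o(j) = -3/7 + j*(14 + j)/7 (o(j) = -3/7 + (j*(j + 14))/7 = -3/7 + (j*(14 + j))/7 = -3/7 + j*(14 + j)/7)
o(-75)/(-8438) + 21834/M(112) = (-3/7 + 2*(-75) + (1/7)*(-75)**2)/(-8438) + 21834/((4*112**2)) = (-3/7 - 150 + (1/7)*5625)*(-1/8438) + 21834/((4*12544)) = (-3/7 - 150 + 5625/7)*(-1/8438) + 21834/50176 = (4572/7)*(-1/8438) + 21834*(1/50176) = -2286/29533 + 10917/25088 = 37865799/105846272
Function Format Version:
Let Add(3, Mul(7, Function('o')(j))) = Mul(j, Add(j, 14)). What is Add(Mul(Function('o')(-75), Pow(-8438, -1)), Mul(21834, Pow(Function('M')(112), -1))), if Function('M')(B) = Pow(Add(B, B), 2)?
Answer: Rational(37865799, 105846272) ≈ 0.35774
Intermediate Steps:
Function('M')(B) = Mul(4, Pow(B, 2)) (Function('M')(B) = Pow(Mul(2, B), 2) = Mul(4, Pow(B, 2)))
Function('o')(j) = Add(Rational(-3, 7), Mul(Rational(1, 7), j, Add(14, j))) (Function('o')(j) = Add(Rational(-3, 7), Mul(Rational(1, 7), Mul(j, Add(j, 14)))) = Add(Rational(-3, 7), Mul(Rational(1, 7), Mul(j, Add(14, j)))) = Add(Rational(-3, 7), Mul(Rational(1, 7), j, Add(14, j))))
Add(Mul(Function('o')(-75), Pow(-8438, -1)), Mul(21834, Pow(Function('M')(112), -1))) = Add(Mul(Add(Rational(-3, 7), Mul(2, -75), Mul(Rational(1, 7), Pow(-75, 2))), Pow(-8438, -1)), Mul(21834, Pow(Mul(4, Pow(112, 2)), -1))) = Add(Mul(Add(Rational(-3, 7), -150, Mul(Rational(1, 7), 5625)), Rational(-1, 8438)), Mul(21834, Pow(Mul(4, 12544), -1))) = Add(Mul(Add(Rational(-3, 7), -150, Rational(5625, 7)), Rational(-1, 8438)), Mul(21834, Pow(50176, -1))) = Add(Mul(Rational(4572, 7), Rational(-1, 8438)), Mul(21834, Rational(1, 50176))) = Add(Rational(-2286, 29533), Rational(10917, 25088)) = Rational(37865799, 105846272)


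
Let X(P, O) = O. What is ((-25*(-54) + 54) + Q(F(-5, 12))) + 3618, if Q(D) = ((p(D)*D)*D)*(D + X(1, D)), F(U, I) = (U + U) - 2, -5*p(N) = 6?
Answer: 45846/5 ≈ 9169.2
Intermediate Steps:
p(N) = -6/5 (p(N) = -⅕*6 = -6/5)
F(U, I) = -2 + 2*U (F(U, I) = 2*U - 2 = -2 + 2*U)
Q(D) = -12*D³/5 (Q(D) = ((-6*D/5)*D)*(D + D) = (-6*D²/5)*(2*D) = -12*D³/5)
((-25*(-54) + 54) + Q(F(-5, 12))) + 3618 = ((-25*(-54) + 54) - 12*(-2 + 2*(-5))³/5) + 3618 = ((1350 + 54) - 12*(-2 - 10)³/5) + 3618 = (1404 - 12/5*(-12)³) + 3618 = (1404 - 12/5*(-1728)) + 3618 = (1404 + 20736/5) + 3618 = 27756/5 + 3618 = 45846/5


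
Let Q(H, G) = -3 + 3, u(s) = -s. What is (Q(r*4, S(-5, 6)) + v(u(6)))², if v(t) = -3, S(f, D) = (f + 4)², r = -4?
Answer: 9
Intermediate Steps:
S(f, D) = (4 + f)²
Q(H, G) = 0
(Q(r*4, S(-5, 6)) + v(u(6)))² = (0 - 3)² = (-3)² = 9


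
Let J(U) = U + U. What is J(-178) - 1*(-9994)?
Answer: 9638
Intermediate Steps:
J(U) = 2*U
J(-178) - 1*(-9994) = 2*(-178) - 1*(-9994) = -356 + 9994 = 9638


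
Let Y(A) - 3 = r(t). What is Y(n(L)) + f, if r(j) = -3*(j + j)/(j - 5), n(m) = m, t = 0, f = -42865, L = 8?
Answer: -42862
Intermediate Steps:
r(j) = -6*j/(-5 + j) (r(j) = -3*2*j/(-5 + j) = -6*j/(-5 + j))
Y(A) = 3 (Y(A) = 3 - 6*0/(-5 + 0) = 3 - 6*0/(-5) = 3 - 6*0*(-⅕) = 3 + 0 = 3)
Y(n(L)) + f = 3 - 42865 = -42862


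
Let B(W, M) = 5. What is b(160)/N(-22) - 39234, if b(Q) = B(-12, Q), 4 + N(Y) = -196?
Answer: -1569361/40 ≈ -39234.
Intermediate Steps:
N(Y) = -200 (N(Y) = -4 - 196 = -200)
b(Q) = 5
b(160)/N(-22) - 39234 = 5/(-200) - 39234 = 5*(-1/200) - 39234 = -1/40 - 39234 = -1569361/40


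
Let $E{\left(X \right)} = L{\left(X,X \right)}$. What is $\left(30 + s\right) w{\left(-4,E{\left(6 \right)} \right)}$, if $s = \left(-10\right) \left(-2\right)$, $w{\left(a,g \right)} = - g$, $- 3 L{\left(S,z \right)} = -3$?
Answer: $-50$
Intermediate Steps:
$L{\left(S,z \right)} = 1$ ($L{\left(S,z \right)} = \left(- \frac{1}{3}\right) \left(-3\right) = 1$)
$E{\left(X \right)} = 1$
$s = 20$
$\left(30 + s\right) w{\left(-4,E{\left(6 \right)} \right)} = \left(30 + 20\right) \left(\left(-1\right) 1\right) = 50 \left(-1\right) = -50$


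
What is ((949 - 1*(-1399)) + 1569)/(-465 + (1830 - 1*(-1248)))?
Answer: 3917/2613 ≈ 1.4990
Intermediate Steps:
((949 - 1*(-1399)) + 1569)/(-465 + (1830 - 1*(-1248))) = ((949 + 1399) + 1569)/(-465 + (1830 + 1248)) = (2348 + 1569)/(-465 + 3078) = 3917/2613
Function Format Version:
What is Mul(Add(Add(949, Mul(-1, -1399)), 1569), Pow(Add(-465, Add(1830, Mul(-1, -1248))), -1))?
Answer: Rational(3917, 2613) ≈ 1.4990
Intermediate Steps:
Mul(Add(Add(949, Mul(-1, -1399)), 1569), Pow(Add(-465, Add(1830, Mul(-1, -1248))), -1)) = Mul(Add(Add(949, 1399), 1569), Pow(Add(-465, Add(1830, 1248)), -1)) = Mul(Add(2348, 1569), Pow(Add(-465, 3078), -1)) = Mul(3917, Pow(2613, -1)) = Mul(3917, Rational(1, 2613)) = Rational(3917, 2613)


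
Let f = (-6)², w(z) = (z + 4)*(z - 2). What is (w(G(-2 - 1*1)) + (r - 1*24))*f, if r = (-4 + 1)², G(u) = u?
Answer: -720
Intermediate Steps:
w(z) = (-2 + z)*(4 + z) (w(z) = (4 + z)*(-2 + z) = (-2 + z)*(4 + z))
f = 36
r = 9 (r = (-3)² = 9)
(w(G(-2 - 1*1)) + (r - 1*24))*f = ((-8 + (-2 - 1*1)² + 2*(-2 - 1*1)) + (9 - 1*24))*36 = ((-8 + (-2 - 1)² + 2*(-2 - 1)) + (9 - 24))*36 = ((-8 + (-3)² + 2*(-3)) - 15)*36 = ((-8 + 9 - 6) - 15)*36 = (-5 - 15)*36 = -20*36 = -720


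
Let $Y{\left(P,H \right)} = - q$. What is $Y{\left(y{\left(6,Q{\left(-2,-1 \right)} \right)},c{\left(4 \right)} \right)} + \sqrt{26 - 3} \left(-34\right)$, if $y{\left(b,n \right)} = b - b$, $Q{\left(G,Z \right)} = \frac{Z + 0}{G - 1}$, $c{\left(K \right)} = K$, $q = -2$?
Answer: $2 - 34 \sqrt{23} \approx -161.06$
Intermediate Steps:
$Q{\left(G,Z \right)} = \frac{Z}{-1 + G}$
$y{\left(b,n \right)} = 0$
$Y{\left(P,H \right)} = 2$ ($Y{\left(P,H \right)} = \left(-1\right) \left(-2\right) = 2$)
$Y{\left(y{\left(6,Q{\left(-2,-1 \right)} \right)},c{\left(4 \right)} \right)} + \sqrt{26 - 3} \left(-34\right) = 2 + \sqrt{26 - 3} \left(-34\right) = 2 + \sqrt{23} \left(-34\right) = 2 - 34 \sqrt{23}$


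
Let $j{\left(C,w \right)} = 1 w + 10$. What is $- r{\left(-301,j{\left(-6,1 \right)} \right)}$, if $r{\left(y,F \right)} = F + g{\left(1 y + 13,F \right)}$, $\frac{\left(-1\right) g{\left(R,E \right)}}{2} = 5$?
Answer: $-1$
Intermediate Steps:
$j{\left(C,w \right)} = 10 + w$ ($j{\left(C,w \right)} = w + 10 = 10 + w$)
$g{\left(R,E \right)} = -10$ ($g{\left(R,E \right)} = \left(-2\right) 5 = -10$)
$r{\left(y,F \right)} = -10 + F$ ($r{\left(y,F \right)} = F - 10 = -10 + F$)
$- r{\left(-301,j{\left(-6,1 \right)} \right)} = - (-10 + \left(10 + 1\right)) = - (-10 + 11) = \left(-1\right) 1 = -1$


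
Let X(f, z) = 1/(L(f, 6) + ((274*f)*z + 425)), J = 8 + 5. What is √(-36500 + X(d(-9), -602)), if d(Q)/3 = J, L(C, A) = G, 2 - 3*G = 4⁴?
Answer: I*√13592919427290306185/19297895 ≈ 191.05*I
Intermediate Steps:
G = -254/3 (G = ⅔ - ⅓*4⁴ = ⅔ - ⅓*256 = ⅔ - 256/3 = -254/3 ≈ -84.667)
J = 13
L(C, A) = -254/3
d(Q) = 39 (d(Q) = 3*13 = 39)
X(f, z) = 1/(1021/3 + 274*f*z) (X(f, z) = 1/(-254/3 + ((274*f)*z + 425)) = 1/(-254/3 + (274*f*z + 425)) = 1/(-254/3 + (425 + 274*f*z)) = 1/(1021/3 + 274*f*z))
√(-36500 + X(d(-9), -602)) = √(-36500 + 3/(1021 + 822*39*(-602))) = √(-36500 + 3/(1021 - 19298916)) = √(-36500 + 3/(-19297895)) = √(-36500 + 3*(-1/19297895)) = √(-36500 - 3/19297895) = √(-704373167503/19297895) = I*√13592919427290306185/19297895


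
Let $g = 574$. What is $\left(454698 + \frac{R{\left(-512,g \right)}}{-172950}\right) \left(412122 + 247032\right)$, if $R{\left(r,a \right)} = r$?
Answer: $\frac{8639313914554708}{28825} \approx 2.9972 \cdot 10^{11}$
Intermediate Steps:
$\left(454698 + \frac{R{\left(-512,g \right)}}{-172950}\right) \left(412122 + 247032\right) = \left(454698 - \frac{512}{-172950}\right) \left(412122 + 247032\right) = \left(454698 - - \frac{256}{86475}\right) 659154 = \left(454698 + \frac{256}{86475}\right) 659154 = \frac{39320009806}{86475} \cdot 659154 = \frac{8639313914554708}{28825}$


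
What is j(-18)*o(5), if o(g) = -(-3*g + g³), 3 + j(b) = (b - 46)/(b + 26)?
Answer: 1210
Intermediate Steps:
j(b) = -3 + (-46 + b)/(26 + b) (j(b) = -3 + (b - 46)/(b + 26) = -3 + (-46 + b)/(26 + b))
o(g) = -g³ + 3*g (o(g) = -(g³ - 3*g) = -g³ + 3*g)
j(-18)*o(5) = (2*(-62 - 1*(-18))/(26 - 18))*(5*(3 - 1*5²)) = (2*(-62 + 18)/8)*(5*(3 - 1*25)) = (2*(⅛)*(-44))*(5*(3 - 25)) = -55*(-22) = -11*(-110) = 1210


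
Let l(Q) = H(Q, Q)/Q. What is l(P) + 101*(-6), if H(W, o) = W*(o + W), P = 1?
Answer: -604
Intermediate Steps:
H(W, o) = W*(W + o)
l(Q) = 2*Q (l(Q) = (Q*(Q + Q))/Q = (Q*(2*Q))/Q = (2*Q²)/Q = 2*Q)
l(P) + 101*(-6) = 2*1 + 101*(-6) = 2 - 606 = -604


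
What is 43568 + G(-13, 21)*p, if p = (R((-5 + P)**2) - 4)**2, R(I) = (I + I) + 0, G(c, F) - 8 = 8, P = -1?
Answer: 117552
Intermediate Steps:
G(c, F) = 16 (G(c, F) = 8 + 8 = 16)
R(I) = 2*I (R(I) = 2*I + 0 = 2*I)
p = 4624 (p = (2*(-5 - 1)**2 - 4)**2 = (2*(-6)**2 - 4)**2 = (2*36 - 4)**2 = (72 - 4)**2 = 68**2 = 4624)
43568 + G(-13, 21)*p = 43568 + 16*4624 = 43568 + 73984 = 117552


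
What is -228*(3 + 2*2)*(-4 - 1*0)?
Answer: 6384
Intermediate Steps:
-228*(3 + 2*2)*(-4 - 1*0) = -228*(3 + 4)*(-4 + 0) = -1596*(-4) = -228*(-28) = 6384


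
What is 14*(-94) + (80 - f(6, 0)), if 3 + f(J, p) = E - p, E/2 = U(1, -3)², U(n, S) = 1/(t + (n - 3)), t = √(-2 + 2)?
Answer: -2467/2 ≈ -1233.5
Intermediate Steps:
t = 0 (t = √0 = 0)
U(n, S) = 1/(-3 + n) (U(n, S) = 1/(0 + (n - 3)) = 1/(0 + (-3 + n)) = 1/(-3 + n))
E = ½ (E = 2*(1/(-3 + 1))² = 2*(1/(-2))² = 2*(-½)² = 2*(¼) = ½ ≈ 0.50000)
f(J, p) = -5/2 - p (f(J, p) = -3 + (½ - p) = -5/2 - p)
14*(-94) + (80 - f(6, 0)) = 14*(-94) + (80 - (-5/2 - 1*0)) = -1316 + (80 - (-5/2 + 0)) = -1316 + (80 - 1*(-5/2)) = -1316 + (80 + 5/2) = -1316 + 165/2 = -2467/2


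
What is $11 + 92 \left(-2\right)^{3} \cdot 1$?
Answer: $-725$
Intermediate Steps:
$11 + 92 \left(-2\right)^{3} \cdot 1 = 11 + 92 \left(\left(-8\right) 1\right) = 11 + 92 \left(-8\right) = 11 - 736 = -725$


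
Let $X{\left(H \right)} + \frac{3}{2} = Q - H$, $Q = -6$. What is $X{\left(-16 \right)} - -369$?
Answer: $\frac{755}{2} \approx 377.5$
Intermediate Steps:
$X{\left(H \right)} = - \frac{15}{2} - H$ ($X{\left(H \right)} = - \frac{3}{2} - \left(6 + H\right) = - \frac{15}{2} - H$)
$X{\left(-16 \right)} - -369 = \left(- \frac{15}{2} - -16\right) - -369 = \left(- \frac{15}{2} + 16\right) + 369 = \frac{17}{2} + 369 = \frac{755}{2}$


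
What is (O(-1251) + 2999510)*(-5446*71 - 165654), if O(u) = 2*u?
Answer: -1655307458560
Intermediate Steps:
(O(-1251) + 2999510)*(-5446*71 - 165654) = (2*(-1251) + 2999510)*(-5446*71 - 165654) = (-2502 + 2999510)*(-386666 - 165654) = 2997008*(-552320) = -1655307458560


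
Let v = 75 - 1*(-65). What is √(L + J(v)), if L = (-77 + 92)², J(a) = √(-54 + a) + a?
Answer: √(365 + √86) ≈ 19.346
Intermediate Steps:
v = 140 (v = 75 + 65 = 140)
J(a) = a + √(-54 + a)
L = 225 (L = 15² = 225)
√(L + J(v)) = √(225 + (140 + √(-54 + 140))) = √(225 + (140 + √86)) = √(365 + √86)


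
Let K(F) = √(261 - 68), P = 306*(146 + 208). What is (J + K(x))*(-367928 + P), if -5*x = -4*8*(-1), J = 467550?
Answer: -121377850200 - 259604*√193 ≈ -1.2138e+11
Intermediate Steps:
P = 108324 (P = 306*354 = 108324)
x = -32/5 (x = -(-4*8)*(-1)/5 = -(-32)*(-1)/5 = -⅕*32 = -32/5 ≈ -6.4000)
K(F) = √193
(J + K(x))*(-367928 + P) = (467550 + √193)*(-367928 + 108324) = (467550 + √193)*(-259604) = -121377850200 - 259604*√193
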